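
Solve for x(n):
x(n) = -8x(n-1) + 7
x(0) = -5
First-order linear non-homogeneous.
Homogeneous solution: x_h(n) = A·(-8)^n.
Try constant particular solution x_p = K: K = -8K + 7 ⇒ K = \frac{7}{9}.
General: x(n) = A·(-8)^n + \frac{7}{9}.
Apply x(0) = -5: A + \frac{7}{9} = -5 ⇒ A = - \frac{52}{9}.
So x(n) = \frac{7}{9} - \frac{52 \left(-8\right)^{n}}{9}.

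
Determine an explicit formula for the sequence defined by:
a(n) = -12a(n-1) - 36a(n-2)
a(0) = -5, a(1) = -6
Characteristic equation: x² + 12x + 36 = 0, which is (x - (-6))².
Repeated root r = -6.
General solution: a(n) = (A + Bn)·(-6)^n.
From a(0) = -5: A = -5.
From a(1) = -6: (A + B)·(-6) = -6 ⇒ B = 6.
So a(n) = \left(6 n - 5\right) \cdot (-6)^n.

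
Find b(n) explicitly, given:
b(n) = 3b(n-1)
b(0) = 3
This is a homogeneous first-order recurrence with ratio 3.
By induction b(n) = b(0) · (3)^n = 3 \cdot 3^{n}.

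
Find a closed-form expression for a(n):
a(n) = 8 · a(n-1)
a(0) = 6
Pure geometric recurrence with ratio 8.
By induction a(n) = a(0) · (8)^n = 6 \cdot 8^{n}.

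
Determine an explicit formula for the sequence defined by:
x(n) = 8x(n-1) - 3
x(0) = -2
First-order linear non-homogeneous.
Homogeneous solution: x_h(n) = A·(8)^n.
Try constant particular solution x_p = K: K = 8K - 3 ⇒ K = \frac{3}{7}.
General: x(n) = A·(8)^n + \frac{3}{7}.
Apply x(0) = -2: A + \frac{3}{7} = -2 ⇒ A = - \frac{17}{7}.
So x(n) = \frac{3}{7} - \frac{17 \cdot 8^{n}}{7}.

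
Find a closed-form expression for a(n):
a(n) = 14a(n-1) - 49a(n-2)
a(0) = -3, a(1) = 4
Characteristic equation: x² - 14x + 49 = 0, which is (x - (7))².
Repeated root r = 7.
General solution: a(n) = (A + Bn)·(7)^n.
From a(0) = -3: A = -3.
From a(1) = 4: (A + B)·(7) = 4 ⇒ B = \frac{25}{7}.
So a(n) = \left(\frac{25 n}{7} - 3\right) \cdot (7)^n.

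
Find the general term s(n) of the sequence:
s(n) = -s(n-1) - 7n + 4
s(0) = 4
First-order linear with linear forcing.
Homogeneous solution: s_h(n) = A·(-1)^n.
Try particular s_p(n) = pn + q. Substituting:
  pn + q = -(p(n-1) + q) - 7n + 4.
Matching the n-coefficient: p = -p - 7 ⇒ p = - \frac{7}{2}.
Matching constants: q = p - q + 4 ⇒ q = \frac{1}{4}.
General: s(n) = A·(-1)^n - \frac{7 n}{2} + \frac{1}{4}.
Apply s(0) = 4: A + \frac{1}{4} = 4 ⇒ A = \frac{15}{4}.
So s(n) = \frac{15 \left(-1\right)^{n}}{4} - \frac{7 n}{2} + \frac{1}{4}.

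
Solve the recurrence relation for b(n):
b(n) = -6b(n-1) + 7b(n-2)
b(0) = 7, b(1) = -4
Characteristic equation: x² + 6x - 7 = 0, which factors as (x - (-7))(x - (1)) = 0.
Roots r₁ = -7, r₂ = 1 (distinct).
General solution: b(n) = A·(-7)^n + B·(1)^n.
From b(0) = 7: A + B = 7.
From b(1) = -4: -7A + B = -4.
Solving: A = \frac{11}{8}, B = \frac{45}{8}.
So b(n) = \frac{11 \left(-7\right)^{n}}{8} + \frac{45}{8}.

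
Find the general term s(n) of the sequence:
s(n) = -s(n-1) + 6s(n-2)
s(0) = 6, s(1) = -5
Characteristic equation: x² + x - 6 = 0, which factors as (x - (-3))(x - (2)) = 0.
Roots r₁ = -3, r₂ = 2 (distinct).
General solution: s(n) = A·(-3)^n + B·(2)^n.
From s(0) = 6: A + B = 6.
From s(1) = -5: -3A + 2B = -5.
Solving: A = \frac{17}{5}, B = \frac{13}{5}.
So s(n) = \frac{17 \left(-3\right)^{n}}{5} + \frac{13 \cdot 2^{n}}{5}.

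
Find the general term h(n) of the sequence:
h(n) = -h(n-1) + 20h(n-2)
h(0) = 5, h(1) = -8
Characteristic equation: x² + x - 20 = 0, which factors as (x - (4))(x - (-5)) = 0.
Roots r₁ = 4, r₂ = -5 (distinct).
General solution: h(n) = A·(4)^n + B·(-5)^n.
From h(0) = 5: A + B = 5.
From h(1) = -8: 4A - 5B = -8.
Solving: A = \frac{17}{9}, B = \frac{28}{9}.
So h(n) = \frac{28 \left(-5\right)^{n}}{9} + \frac{17 \cdot 4^{n}}{9}.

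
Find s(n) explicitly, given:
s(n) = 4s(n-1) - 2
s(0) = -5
First-order linear non-homogeneous.
Homogeneous solution: s_h(n) = A·(4)^n.
Try constant particular solution s_p = K: K = 4K - 2 ⇒ K = \frac{2}{3}.
General: s(n) = A·(4)^n + \frac{2}{3}.
Apply s(0) = -5: A + \frac{2}{3} = -5 ⇒ A = - \frac{17}{3}.
So s(n) = \frac{2}{3} - \frac{17 \cdot 4^{n}}{3}.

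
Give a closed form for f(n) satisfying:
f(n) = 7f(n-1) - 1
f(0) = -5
First-order linear non-homogeneous.
Homogeneous solution: f_h(n) = A·(7)^n.
Try constant particular solution f_p = K: K = 7K - 1 ⇒ K = \frac{1}{6}.
General: f(n) = A·(7)^n + \frac{1}{6}.
Apply f(0) = -5: A + \frac{1}{6} = -5 ⇒ A = - \frac{31}{6}.
So f(n) = \frac{1}{6} - \frac{31 \cdot 7^{n}}{6}.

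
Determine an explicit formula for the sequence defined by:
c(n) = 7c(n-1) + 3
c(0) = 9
First-order linear non-homogeneous.
Homogeneous solution: c_h(n) = A·(7)^n.
Try constant particular solution c_p = K: K = 7K + 3 ⇒ K = - \frac{1}{2}.
General: c(n) = A·(7)^n - \frac{1}{2}.
Apply c(0) = 9: A - \frac{1}{2} = 9 ⇒ A = \frac{19}{2}.
So c(n) = \frac{19 \cdot 7^{n}}{2} - \frac{1}{2}.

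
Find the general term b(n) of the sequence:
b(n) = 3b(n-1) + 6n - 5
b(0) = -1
First-order linear with linear forcing.
Homogeneous solution: b_h(n) = A·(3)^n.
Try particular b_p(n) = pn + q. Substituting:
  pn + q = 3(p(n-1) + q) + 6n - 5.
Matching the n-coefficient: p = 3p + 6 ⇒ p = -3.
Matching constants: q = -3p + 3q - 5 ⇒ q = -2.
General: b(n) = A·(3)^n - 3 n - 2.
Apply b(0) = -1: A - 2 = -1 ⇒ A = 1.
So b(n) = 3^{n} - 3 n - 2.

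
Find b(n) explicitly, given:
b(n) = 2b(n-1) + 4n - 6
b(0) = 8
First-order linear with linear forcing.
Homogeneous solution: b_h(n) = A·(2)^n.
Try particular b_p(n) = pn + q. Substituting:
  pn + q = 2(p(n-1) + q) + 4n - 6.
Matching the n-coefficient: p = 2p + 4 ⇒ p = -4.
Matching constants: q = -2p + 2q - 6 ⇒ q = -2.
General: b(n) = A·(2)^n - 4 n - 2.
Apply b(0) = 8: A - 2 = 8 ⇒ A = 10.
So b(n) = 10 \cdot 2^{n} - 4 n - 2.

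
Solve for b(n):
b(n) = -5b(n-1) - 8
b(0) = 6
First-order linear non-homogeneous.
Homogeneous solution: b_h(n) = A·(-5)^n.
Try constant particular solution b_p = K: K = -5K - 8 ⇒ K = - \frac{4}{3}.
General: b(n) = A·(-5)^n - \frac{4}{3}.
Apply b(0) = 6: A - \frac{4}{3} = 6 ⇒ A = \frac{22}{3}.
So b(n) = \frac{22 \left(-5\right)^{n}}{3} - \frac{4}{3}.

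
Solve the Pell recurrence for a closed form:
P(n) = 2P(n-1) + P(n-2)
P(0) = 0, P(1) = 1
This is the Pell sequence.
Characteristic equation: x² - 2x - 1 = 0; roots r₁ = 1 + \sqrt{2}, r₂ = 1 - \sqrt{2}.
General: P(n) = A·r₁^n + B·r₂^n. Solving with P(0)=0, P(1)=1 gives A = \frac{\sqrt{2}}{4}, B = - \frac{\sqrt{2}}{4}.
So P(n) = \frac{\sqrt{2} \left(- \left(1 - \sqrt{2}\right)^{n} + \left(1 + \sqrt{2}\right)^{n}\right)}{4}.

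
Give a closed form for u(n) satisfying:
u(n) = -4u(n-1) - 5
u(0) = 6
First-order linear non-homogeneous.
Homogeneous solution: u_h(n) = A·(-4)^n.
Try constant particular solution u_p = K: K = -4K - 5 ⇒ K = -1.
General: u(n) = A·(-4)^n - 1.
Apply u(0) = 6: A - 1 = 6 ⇒ A = 7.
So u(n) = 7 \left(-4\right)^{n} - 1.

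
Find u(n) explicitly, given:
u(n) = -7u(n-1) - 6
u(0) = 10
First-order linear non-homogeneous.
Homogeneous solution: u_h(n) = A·(-7)^n.
Try constant particular solution u_p = K: K = -7K - 6 ⇒ K = - \frac{3}{4}.
General: u(n) = A·(-7)^n - \frac{3}{4}.
Apply u(0) = 10: A - \frac{3}{4} = 10 ⇒ A = \frac{43}{4}.
So u(n) = \frac{43 \left(-7\right)^{n}}{4} - \frac{3}{4}.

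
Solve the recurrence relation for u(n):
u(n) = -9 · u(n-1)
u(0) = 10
Pure geometric recurrence with ratio -9.
By induction u(n) = u(0) · (-9)^n = 10 \left(-9\right)^{n}.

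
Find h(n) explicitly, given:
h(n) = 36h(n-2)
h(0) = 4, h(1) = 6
Characteristic equation: x² - 36 = 0, which factors as (x - (-6))(x - (6)) = 0.
Roots r₁ = -6, r₂ = 6 (distinct).
General solution: h(n) = A·(-6)^n + B·(6)^n.
From h(0) = 4: A + B = 4.
From h(1) = 6: -6A + 6B = 6.
Solving: A = \frac{3}{2}, B = \frac{5}{2}.
So h(n) = \frac{3 \left(-6\right)^{n}}{2} + \frac{5 \cdot 6^{n}}{2}.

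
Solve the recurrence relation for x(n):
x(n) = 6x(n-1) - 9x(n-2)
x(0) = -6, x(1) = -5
Characteristic equation: x² - 6x + 9 = 0, which is (x - (3))².
Repeated root r = 3.
General solution: x(n) = (A + Bn)·(3)^n.
From x(0) = -6: A = -6.
From x(1) = -5: (A + B)·(3) = -5 ⇒ B = \frac{13}{3}.
So x(n) = \left(\frac{13 n}{3} - 6\right) \cdot (3)^n.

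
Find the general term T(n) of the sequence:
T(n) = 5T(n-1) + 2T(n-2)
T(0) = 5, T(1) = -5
Characteristic equation: x² - 5x - 2 = 0.
Discriminant Δ = (5)² + 4·(2) = 33.
Roots r₁,₂ = (5 ± √33)/2, so r₁ = \frac{5}{2} + \frac{\sqrt{33}}{2}, r₂ = \frac{5}{2} - \frac{\sqrt{33}}{2}.
General solution: T(n) = A·r₁^n + B·r₂^n.
From the initial conditions, A + B = 5 and r₁A + r₂B = -5.
Since r₁ - r₂ = √33: A = (-5 - (5)r₂)/√33 = \frac{5}{2} - \frac{35 \sqrt{33}}{66}, and B = 5 - A = \frac{5}{2} + \frac{35 \sqrt{33}}{66}.
So T(n) = \left(\frac{5}{2} - \frac{35 \sqrt{33}}{66}\right)\left(\frac{5}{2} + \frac{\sqrt{33}}{2}\right)^n + \left(\frac{5}{2} + \frac{35 \sqrt{33}}{66}\right)\left(\frac{5}{2} - \frac{\sqrt{33}}{2}\right)^n.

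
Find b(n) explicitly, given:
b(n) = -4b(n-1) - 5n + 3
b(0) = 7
First-order linear with linear forcing.
Homogeneous solution: b_h(n) = A·(-4)^n.
Try particular b_p(n) = pn + q. Substituting:
  pn + q = -4(p(n-1) + q) - 5n + 3.
Matching the n-coefficient: p = -4p - 5 ⇒ p = -1.
Matching constants: q = 4p - 4q + 3 ⇒ q = - \frac{1}{5}.
General: b(n) = A·(-4)^n - n - \frac{1}{5}.
Apply b(0) = 7: A - \frac{1}{5} = 7 ⇒ A = \frac{36}{5}.
So b(n) = \frac{36 \left(-4\right)^{n}}{5} - n - \frac{1}{5}.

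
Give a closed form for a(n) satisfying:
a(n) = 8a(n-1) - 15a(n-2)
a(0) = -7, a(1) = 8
Characteristic equation: x² - 8x + 15 = 0, which factors as (x - (3))(x - (5)) = 0.
Roots r₁ = 3, r₂ = 5 (distinct).
General solution: a(n) = A·(3)^n + B·(5)^n.
From a(0) = -7: A + B = -7.
From a(1) = 8: 3A + 5B = 8.
Solving: A = - \frac{43}{2}, B = \frac{29}{2}.
So a(n) = - \frac{43 \cdot 3^{n}}{2} + \frac{29 \cdot 5^{n}}{2}.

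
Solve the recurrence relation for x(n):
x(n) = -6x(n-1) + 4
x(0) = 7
First-order linear non-homogeneous.
Homogeneous solution: x_h(n) = A·(-6)^n.
Try constant particular solution x_p = K: K = -6K + 4 ⇒ K = \frac{4}{7}.
General: x(n) = A·(-6)^n + \frac{4}{7}.
Apply x(0) = 7: A + \frac{4}{7} = 7 ⇒ A = \frac{45}{7}.
So x(n) = \frac{45 \left(-6\right)^{n}}{7} + \frac{4}{7}.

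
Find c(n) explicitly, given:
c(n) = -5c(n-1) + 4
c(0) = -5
First-order linear non-homogeneous.
Homogeneous solution: c_h(n) = A·(-5)^n.
Try constant particular solution c_p = K: K = -5K + 4 ⇒ K = \frac{2}{3}.
General: c(n) = A·(-5)^n + \frac{2}{3}.
Apply c(0) = -5: A + \frac{2}{3} = -5 ⇒ A = - \frac{17}{3}.
So c(n) = \frac{2}{3} - \frac{17 \left(-5\right)^{n}}{3}.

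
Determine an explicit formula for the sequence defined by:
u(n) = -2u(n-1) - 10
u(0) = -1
First-order linear non-homogeneous.
Homogeneous solution: u_h(n) = A·(-2)^n.
Try constant particular solution u_p = K: K = -2K - 10 ⇒ K = - \frac{10}{3}.
General: u(n) = A·(-2)^n - \frac{10}{3}.
Apply u(0) = -1: A - \frac{10}{3} = -1 ⇒ A = \frac{7}{3}.
So u(n) = \frac{7 \left(-2\right)^{n}}{3} - \frac{10}{3}.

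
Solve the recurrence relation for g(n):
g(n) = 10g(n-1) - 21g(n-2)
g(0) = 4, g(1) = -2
Characteristic equation: x² - 10x + 21 = 0, which factors as (x - (7))(x - (3)) = 0.
Roots r₁ = 7, r₂ = 3 (distinct).
General solution: g(n) = A·(7)^n + B·(3)^n.
From g(0) = 4: A + B = 4.
From g(1) = -2: 7A + 3B = -2.
Solving: A = - \frac{7}{2}, B = \frac{15}{2}.
So g(n) = \frac{15 \cdot 3^{n}}{2} - \frac{7 \cdot 7^{n}}{2}.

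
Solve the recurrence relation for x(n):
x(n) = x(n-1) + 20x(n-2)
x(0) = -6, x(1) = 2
Characteristic equation: x² - x - 20 = 0, which factors as (x - (-4))(x - (5)) = 0.
Roots r₁ = -4, r₂ = 5 (distinct).
General solution: x(n) = A·(-4)^n + B·(5)^n.
From x(0) = -6: A + B = -6.
From x(1) = 2: -4A + 5B = 2.
Solving: A = - \frac{32}{9}, B = - \frac{22}{9}.
So x(n) = - \frac{32 \left(-4\right)^{n}}{9} - \frac{22 \cdot 5^{n}}{9}.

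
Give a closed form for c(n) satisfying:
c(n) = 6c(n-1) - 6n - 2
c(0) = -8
First-order linear with linear forcing.
Homogeneous solution: c_h(n) = A·(6)^n.
Try particular c_p(n) = pn + q. Substituting:
  pn + q = 6(p(n-1) + q) - 6n - 2.
Matching the n-coefficient: p = 6p - 6 ⇒ p = \frac{6}{5}.
Matching constants: q = -6p + 6q - 2 ⇒ q = \frac{46}{25}.
General: c(n) = A·(6)^n + \frac{6 n}{5} + \frac{46}{25}.
Apply c(0) = -8: A + \frac{46}{25} = -8 ⇒ A = - \frac{246}{25}.
So c(n) = - \frac{246 \cdot 6^{n}}{25} + \frac{6 n}{5} + \frac{46}{25}.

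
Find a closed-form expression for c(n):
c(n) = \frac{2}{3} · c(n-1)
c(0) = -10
Pure geometric recurrence with ratio \frac{2}{3}.
By induction c(n) = c(0) · (\frac{2}{3})^n = - 10 \left(\frac{2}{3}\right)^{n}.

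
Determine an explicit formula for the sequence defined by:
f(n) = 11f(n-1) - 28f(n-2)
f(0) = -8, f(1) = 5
Characteristic equation: x² - 11x + 28 = 0, which factors as (x - (7))(x - (4)) = 0.
Roots r₁ = 7, r₂ = 4 (distinct).
General solution: f(n) = A·(7)^n + B·(4)^n.
From f(0) = -8: A + B = -8.
From f(1) = 5: 7A + 4B = 5.
Solving: A = \frac{37}{3}, B = - \frac{61}{3}.
So f(n) = - \frac{61 \cdot 4^{n}}{3} + \frac{37 \cdot 7^{n}}{3}.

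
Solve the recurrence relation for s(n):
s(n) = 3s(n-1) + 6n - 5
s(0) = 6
First-order linear with linear forcing.
Homogeneous solution: s_h(n) = A·(3)^n.
Try particular s_p(n) = pn + q. Substituting:
  pn + q = 3(p(n-1) + q) + 6n - 5.
Matching the n-coefficient: p = 3p + 6 ⇒ p = -3.
Matching constants: q = -3p + 3q - 5 ⇒ q = -2.
General: s(n) = A·(3)^n - 3 n - 2.
Apply s(0) = 6: A - 2 = 6 ⇒ A = 8.
So s(n) = 8 \cdot 3^{n} - 3 n - 2.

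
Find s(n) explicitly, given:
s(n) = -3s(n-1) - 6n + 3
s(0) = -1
First-order linear with linear forcing.
Homogeneous solution: s_h(n) = A·(-3)^n.
Try particular s_p(n) = pn + q. Substituting:
  pn + q = -3(p(n-1) + q) - 6n + 3.
Matching the n-coefficient: p = -3p - 6 ⇒ p = - \frac{3}{2}.
Matching constants: q = 3p - 3q + 3 ⇒ q = - \frac{3}{8}.
General: s(n) = A·(-3)^n - \frac{3 n}{2} - \frac{3}{8}.
Apply s(0) = -1: A - \frac{3}{8} = -1 ⇒ A = - \frac{5}{8}.
So s(n) = - \frac{5 \left(-3\right)^{n}}{8} - \frac{3 n}{2} - \frac{3}{8}.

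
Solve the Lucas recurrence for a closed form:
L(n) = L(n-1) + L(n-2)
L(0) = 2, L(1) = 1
This is the Lucas sequence.
Characteristic equation: x² - x - 1 = 0; roots r₁ = \frac{1}{2} + \frac{\sqrt{5}}{2}, r₂ = \frac{1}{2} - \frac{\sqrt{5}}{2}.
General: L(n) = A·r₁^n + B·r₂^n. Solving with L(0)=2, L(1)=1 gives A = 1, B = 1.
So L(n) = 2^{- n} \left(\left(1 - \sqrt{5}\right)^{n} + \left(1 + \sqrt{5}\right)^{n}\right).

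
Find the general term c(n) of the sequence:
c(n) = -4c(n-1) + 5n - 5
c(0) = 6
First-order linear with linear forcing.
Homogeneous solution: c_h(n) = A·(-4)^n.
Try particular c_p(n) = pn + q. Substituting:
  pn + q = -4(p(n-1) + q) + 5n - 5.
Matching the n-coefficient: p = -4p + 5 ⇒ p = 1.
Matching constants: q = 4p - 4q - 5 ⇒ q = - \frac{1}{5}.
General: c(n) = A·(-4)^n + n - \frac{1}{5}.
Apply c(0) = 6: A - \frac{1}{5} = 6 ⇒ A = \frac{31}{5}.
So c(n) = \frac{31 \left(-4\right)^{n}}{5} + n - \frac{1}{5}.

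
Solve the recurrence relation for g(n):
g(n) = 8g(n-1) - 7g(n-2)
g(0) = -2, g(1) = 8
Characteristic equation: x² - 8x + 7 = 0, which factors as (x - (7))(x - (1)) = 0.
Roots r₁ = 7, r₂ = 1 (distinct).
General solution: g(n) = A·(7)^n + B·(1)^n.
From g(0) = -2: A + B = -2.
From g(1) = 8: 7A + B = 8.
Solving: A = \frac{5}{3}, B = - \frac{11}{3}.
So g(n) = \frac{5 \cdot 7^{n}}{3} - \frac{11}{3}.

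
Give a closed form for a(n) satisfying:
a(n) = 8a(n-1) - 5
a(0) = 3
First-order linear non-homogeneous.
Homogeneous solution: a_h(n) = A·(8)^n.
Try constant particular solution a_p = K: K = 8K - 5 ⇒ K = \frac{5}{7}.
General: a(n) = A·(8)^n + \frac{5}{7}.
Apply a(0) = 3: A + \frac{5}{7} = 3 ⇒ A = \frac{16}{7}.
So a(n) = \frac{16 \cdot 8^{n}}{7} + \frac{5}{7}.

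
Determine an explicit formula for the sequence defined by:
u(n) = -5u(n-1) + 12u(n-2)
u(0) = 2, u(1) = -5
Characteristic equation: x² + 5x - 12 = 0.
Discriminant Δ = (-5)² + 4·(12) = 73.
Roots r₁,₂ = (-5 ± √73)/2, so r₁ = - \frac{5}{2} + \frac{\sqrt{73}}{2}, r₂ = - \frac{\sqrt{73}}{2} - \frac{5}{2}.
General solution: u(n) = A·r₁^n + B·r₂^n.
From the initial conditions, A + B = 2 and r₁A + r₂B = -5.
Since r₁ - r₂ = √73: A = (-5 - (2)r₂)/√73 = 1, and B = 2 - A = 1.
So u(n) = \left(1\right)\left(- \frac{5}{2} + \frac{\sqrt{73}}{2}\right)^n + \left(1\right)\left(- \frac{\sqrt{73}}{2} - \frac{5}{2}\right)^n.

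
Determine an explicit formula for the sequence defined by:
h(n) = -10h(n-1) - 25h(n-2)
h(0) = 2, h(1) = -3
Characteristic equation: x² + 10x + 25 = 0, which is (x - (-5))².
Repeated root r = -5.
General solution: h(n) = (A + Bn)·(-5)^n.
From h(0) = 2: A = 2.
From h(1) = -3: (A + B)·(-5) = -3 ⇒ B = - \frac{7}{5}.
So h(n) = \left(2 - \frac{7 n}{5}\right) \cdot (-5)^n.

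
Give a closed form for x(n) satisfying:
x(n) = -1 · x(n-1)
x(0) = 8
Pure geometric recurrence with ratio -1.
By induction x(n) = x(0) · (-1)^n = 8 \left(-1\right)^{n}.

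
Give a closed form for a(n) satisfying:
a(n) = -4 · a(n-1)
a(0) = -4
Pure geometric recurrence with ratio -4.
By induction a(n) = a(0) · (-4)^n = - 4 \left(-4\right)^{n}.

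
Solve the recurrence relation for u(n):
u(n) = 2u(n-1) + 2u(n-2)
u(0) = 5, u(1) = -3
Characteristic equation: x² - 2x - 2 = 0.
Discriminant Δ = (2)² + 4·(2) = 12.
Roots r₁,₂ = (2 ± √12)/2, so r₁ = 1 + \sqrt{3}, r₂ = 1 - \sqrt{3}.
General solution: u(n) = A·r₁^n + B·r₂^n.
From the initial conditions, A + B = 5 and r₁A + r₂B = -3.
Since r₁ - r₂ = √12: A = (-3 - (5)r₂)/√12 = \frac{5}{2} - \frac{4 \sqrt{3}}{3}, and B = 5 - A = \frac{4 \sqrt{3}}{3} + \frac{5}{2}.
So u(n) = \left(\frac{5}{2} - \frac{4 \sqrt{3}}{3}\right)\left(1 + \sqrt{3}\right)^n + \left(\frac{4 \sqrt{3}}{3} + \frac{5}{2}\right)\left(1 - \sqrt{3}\right)^n.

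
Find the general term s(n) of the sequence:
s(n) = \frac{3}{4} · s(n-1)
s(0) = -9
Pure geometric recurrence with ratio \frac{3}{4}.
By induction s(n) = s(0) · (\frac{3}{4})^n = - 9 \left(\frac{3}{4}\right)^{n}.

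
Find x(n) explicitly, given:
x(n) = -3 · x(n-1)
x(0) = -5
Pure geometric recurrence with ratio -3.
By induction x(n) = x(0) · (-3)^n = - 5 \left(-3\right)^{n}.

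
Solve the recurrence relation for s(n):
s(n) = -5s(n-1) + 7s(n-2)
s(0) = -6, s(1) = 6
Characteristic equation: x² + 5x - 7 = 0.
Discriminant Δ = (-5)² + 4·(7) = 53.
Roots r₁,₂ = (-5 ± √53)/2, so r₁ = - \frac{5}{2} + \frac{\sqrt{53}}{2}, r₂ = - \frac{\sqrt{53}}{2} - \frac{5}{2}.
General solution: s(n) = A·r₁^n + B·r₂^n.
From the initial conditions, A + B = -6 and r₁A + r₂B = 6.
Since r₁ - r₂ = √53: A = (6 - (-6)r₂)/√53 = -3 - \frac{9 \sqrt{53}}{53}, and B = -6 - A = -3 + \frac{9 \sqrt{53}}{53}.
So s(n) = \left(-3 - \frac{9 \sqrt{53}}{53}\right)\left(- \frac{5}{2} + \frac{\sqrt{53}}{2}\right)^n + \left(-3 + \frac{9 \sqrt{53}}{53}\right)\left(- \frac{\sqrt{53}}{2} - \frac{5}{2}\right)^n.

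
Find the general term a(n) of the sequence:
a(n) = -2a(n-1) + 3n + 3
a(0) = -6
First-order linear with linear forcing.
Homogeneous solution: a_h(n) = A·(-2)^n.
Try particular a_p(n) = pn + q. Substituting:
  pn + q = -2(p(n-1) + q) + 3n + 3.
Matching the n-coefficient: p = -2p + 3 ⇒ p = 1.
Matching constants: q = 2p - 2q + 3 ⇒ q = \frac{5}{3}.
General: a(n) = A·(-2)^n + n + \frac{5}{3}.
Apply a(0) = -6: A + \frac{5}{3} = -6 ⇒ A = - \frac{23}{3}.
So a(n) = - \frac{23 \left(-2\right)^{n}}{3} + n + \frac{5}{3}.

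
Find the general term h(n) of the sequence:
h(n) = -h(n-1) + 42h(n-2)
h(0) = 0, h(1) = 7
Characteristic equation: x² + x - 42 = 0, which factors as (x - (6))(x - (-7)) = 0.
Roots r₁ = 6, r₂ = -7 (distinct).
General solution: h(n) = A·(6)^n + B·(-7)^n.
From h(0) = 0: A + B = 0.
From h(1) = 7: 6A - 7B = 7.
Solving: A = \frac{7}{13}, B = - \frac{7}{13}.
So h(n) = - \frac{7 \left(-7\right)^{n}}{13} + \frac{7 \cdot 6^{n}}{13}.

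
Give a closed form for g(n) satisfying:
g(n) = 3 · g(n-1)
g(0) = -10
Pure geometric recurrence with ratio 3.
By induction g(n) = g(0) · (3)^n = - 10 \cdot 3^{n}.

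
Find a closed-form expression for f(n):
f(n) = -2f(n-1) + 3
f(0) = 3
First-order linear non-homogeneous.
Homogeneous solution: f_h(n) = A·(-2)^n.
Try constant particular solution f_p = K: K = -2K + 3 ⇒ K = 1.
General: f(n) = A·(-2)^n + 1.
Apply f(0) = 3: A + 1 = 3 ⇒ A = 2.
So f(n) = 2 \left(-2\right)^{n} + 1.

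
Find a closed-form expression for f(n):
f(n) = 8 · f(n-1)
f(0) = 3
Pure geometric recurrence with ratio 8.
By induction f(n) = f(0) · (8)^n = 3 \cdot 8^{n}.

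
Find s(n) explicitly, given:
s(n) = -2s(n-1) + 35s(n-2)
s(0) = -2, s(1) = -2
Characteristic equation: x² + 2x - 35 = 0, which factors as (x - (5))(x - (-7)) = 0.
Roots r₁ = 5, r₂ = -7 (distinct).
General solution: s(n) = A·(5)^n + B·(-7)^n.
From s(0) = -2: A + B = -2.
From s(1) = -2: 5A - 7B = -2.
Solving: A = - \frac{4}{3}, B = - \frac{2}{3}.
So s(n) = - \frac{2 \left(-7\right)^{n}}{3} - \frac{4 \cdot 5^{n}}{3}.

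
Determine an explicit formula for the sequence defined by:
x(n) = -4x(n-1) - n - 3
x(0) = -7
First-order linear with linear forcing.
Homogeneous solution: x_h(n) = A·(-4)^n.
Try particular x_p(n) = pn + q. Substituting:
  pn + q = -4(p(n-1) + q) - n - 3.
Matching the n-coefficient: p = -4p - 1 ⇒ p = - \frac{1}{5}.
Matching constants: q = 4p - 4q - 3 ⇒ q = - \frac{19}{25}.
General: x(n) = A·(-4)^n - \frac{n}{5} - \frac{19}{25}.
Apply x(0) = -7: A - \frac{19}{25} = -7 ⇒ A = - \frac{156}{25}.
So x(n) = - \frac{156 \left(-4\right)^{n}}{25} - \frac{n}{5} - \frac{19}{25}.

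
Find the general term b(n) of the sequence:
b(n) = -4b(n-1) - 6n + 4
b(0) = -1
First-order linear with linear forcing.
Homogeneous solution: b_h(n) = A·(-4)^n.
Try particular b_p(n) = pn + q. Substituting:
  pn + q = -4(p(n-1) + q) - 6n + 4.
Matching the n-coefficient: p = -4p - 6 ⇒ p = - \frac{6}{5}.
Matching constants: q = 4p - 4q + 4 ⇒ q = - \frac{4}{25}.
General: b(n) = A·(-4)^n - \frac{6 n}{5} - \frac{4}{25}.
Apply b(0) = -1: A - \frac{4}{25} = -1 ⇒ A = - \frac{21}{25}.
So b(n) = - \frac{21 \left(-4\right)^{n}}{25} - \frac{6 n}{5} - \frac{4}{25}.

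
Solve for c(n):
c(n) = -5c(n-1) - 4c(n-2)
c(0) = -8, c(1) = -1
Characteristic equation: x² + 5x + 4 = 0, which factors as (x - (-4))(x - (-1)) = 0.
Roots r₁ = -4, r₂ = -1 (distinct).
General solution: c(n) = A·(-4)^n + B·(-1)^n.
From c(0) = -8: A + B = -8.
From c(1) = -1: -4A - B = -1.
Solving: A = 3, B = -11.
So c(n) = - 11 \left(-1\right)^{n} + 3 \left(-4\right)^{n}.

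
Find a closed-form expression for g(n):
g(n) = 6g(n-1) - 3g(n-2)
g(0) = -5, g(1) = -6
Characteristic equation: x² - 6x + 3 = 0.
Discriminant Δ = (6)² + 4·(-3) = 24.
Roots r₁,₂ = (6 ± √24)/2, so r₁ = \sqrt{6} + 3, r₂ = 3 - \sqrt{6}.
General solution: g(n) = A·r₁^n + B·r₂^n.
From the initial conditions, A + B = -5 and r₁A + r₂B = -6.
Since r₁ - r₂ = √24: A = (-6 - (-5)r₂)/√24 = - \frac{5}{2} + \frac{3 \sqrt{6}}{4}, and B = -5 - A = - \frac{5}{2} - \frac{3 \sqrt{6}}{4}.
So g(n) = \left(- \frac{5}{2} + \frac{3 \sqrt{6}}{4}\right)\left(\sqrt{6} + 3\right)^n + \left(- \frac{5}{2} - \frac{3 \sqrt{6}}{4}\right)\left(3 - \sqrt{6}\right)^n.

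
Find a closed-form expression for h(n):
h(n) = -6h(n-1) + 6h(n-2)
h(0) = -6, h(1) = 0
Characteristic equation: x² + 6x - 6 = 0.
Discriminant Δ = (-6)² + 4·(6) = 60.
Roots r₁,₂ = (-6 ± √60)/2, so r₁ = -3 + \sqrt{15}, r₂ = - \sqrt{15} - 3.
General solution: h(n) = A·r₁^n + B·r₂^n.
From the initial conditions, A + B = -6 and r₁A + r₂B = 0.
Since r₁ - r₂ = √60: A = (0 - (-6)r₂)/√60 = -3 - \frac{3 \sqrt{15}}{5}, and B = -6 - A = -3 + \frac{3 \sqrt{15}}{5}.
So h(n) = \left(-3 - \frac{3 \sqrt{15}}{5}\right)\left(-3 + \sqrt{15}\right)^n + \left(-3 + \frac{3 \sqrt{15}}{5}\right)\left(- \sqrt{15} - 3\right)^n.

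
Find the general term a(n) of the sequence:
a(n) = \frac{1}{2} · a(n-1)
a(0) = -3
Pure geometric recurrence with ratio \frac{1}{2}.
By induction a(n) = a(0) · (\frac{1}{2})^n = - 3 \cdot 2^{- n}.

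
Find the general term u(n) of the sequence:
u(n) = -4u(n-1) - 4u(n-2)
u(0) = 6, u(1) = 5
Characteristic equation: x² + 4x + 4 = 0, which is (x - (-2))².
Repeated root r = -2.
General solution: u(n) = (A + Bn)·(-2)^n.
From u(0) = 6: A = 6.
From u(1) = 5: (A + B)·(-2) = 5 ⇒ B = - \frac{17}{2}.
So u(n) = \left(6 - \frac{17 n}{2}\right) \cdot (-2)^n.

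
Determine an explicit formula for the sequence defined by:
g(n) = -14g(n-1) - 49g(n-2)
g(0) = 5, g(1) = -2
Characteristic equation: x² + 14x + 49 = 0, which is (x - (-7))².
Repeated root r = -7.
General solution: g(n) = (A + Bn)·(-7)^n.
From g(0) = 5: A = 5.
From g(1) = -2: (A + B)·(-7) = -2 ⇒ B = - \frac{33}{7}.
So g(n) = \left(5 - \frac{33 n}{7}\right) \cdot (-7)^n.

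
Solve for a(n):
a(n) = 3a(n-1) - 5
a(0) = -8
First-order linear non-homogeneous.
Homogeneous solution: a_h(n) = A·(3)^n.
Try constant particular solution a_p = K: K = 3K - 5 ⇒ K = \frac{5}{2}.
General: a(n) = A·(3)^n + \frac{5}{2}.
Apply a(0) = -8: A + \frac{5}{2} = -8 ⇒ A = - \frac{21}{2}.
So a(n) = \frac{5}{2} - \frac{21 \cdot 3^{n}}{2}.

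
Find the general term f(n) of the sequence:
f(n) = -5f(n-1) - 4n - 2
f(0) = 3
First-order linear with linear forcing.
Homogeneous solution: f_h(n) = A·(-5)^n.
Try particular f_p(n) = pn + q. Substituting:
  pn + q = -5(p(n-1) + q) - 4n - 2.
Matching the n-coefficient: p = -5p - 4 ⇒ p = - \frac{2}{3}.
Matching constants: q = 5p - 5q - 2 ⇒ q = - \frac{8}{9}.
General: f(n) = A·(-5)^n - \frac{2 n}{3} - \frac{8}{9}.
Apply f(0) = 3: A - \frac{8}{9} = 3 ⇒ A = \frac{35}{9}.
So f(n) = \frac{35 \left(-5\right)^{n}}{9} - \frac{2 n}{3} - \frac{8}{9}.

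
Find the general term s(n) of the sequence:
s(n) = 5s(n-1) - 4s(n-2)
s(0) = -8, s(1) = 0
Characteristic equation: x² - 5x + 4 = 0, which factors as (x - (4))(x - (1)) = 0.
Roots r₁ = 4, r₂ = 1 (distinct).
General solution: s(n) = A·(4)^n + B·(1)^n.
From s(0) = -8: A + B = -8.
From s(1) = 0: 4A + B = 0.
Solving: A = \frac{8}{3}, B = - \frac{32}{3}.
So s(n) = \frac{8 \cdot 4^{n}}{3} - \frac{32}{3}.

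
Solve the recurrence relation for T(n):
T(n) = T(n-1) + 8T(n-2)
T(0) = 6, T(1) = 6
Characteristic equation: x² - x - 8 = 0.
Discriminant Δ = (1)² + 4·(8) = 33.
Roots r₁,₂ = (1 ± √33)/2, so r₁ = \frac{1}{2} + \frac{\sqrt{33}}{2}, r₂ = \frac{1}{2} - \frac{\sqrt{33}}{2}.
General solution: T(n) = A·r₁^n + B·r₂^n.
From the initial conditions, A + B = 6 and r₁A + r₂B = 6.
Since r₁ - r₂ = √33: A = (6 - (6)r₂)/√33 = \frac{\sqrt{33}}{11} + 3, and B = 6 - A = 3 - \frac{\sqrt{33}}{11}.
So T(n) = \left(\frac{\sqrt{33}}{11} + 3\right)\left(\frac{1}{2} + \frac{\sqrt{33}}{2}\right)^n + \left(3 - \frac{\sqrt{33}}{11}\right)\left(\frac{1}{2} - \frac{\sqrt{33}}{2}\right)^n.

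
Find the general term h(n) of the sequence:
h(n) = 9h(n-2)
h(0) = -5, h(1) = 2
Characteristic equation: x² - 9 = 0, which factors as (x - (-3))(x - (3)) = 0.
Roots r₁ = -3, r₂ = 3 (distinct).
General solution: h(n) = A·(-3)^n + B·(3)^n.
From h(0) = -5: A + B = -5.
From h(1) = 2: -3A + 3B = 2.
Solving: A = - \frac{17}{6}, B = - \frac{13}{6}.
So h(n) = - \frac{17 \left(-3\right)^{n}}{6} - \frac{13 \cdot 3^{n}}{6}.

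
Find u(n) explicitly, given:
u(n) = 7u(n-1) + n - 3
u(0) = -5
First-order linear with linear forcing.
Homogeneous solution: u_h(n) = A·(7)^n.
Try particular u_p(n) = pn + q. Substituting:
  pn + q = 7(p(n-1) + q) + n - 3.
Matching the n-coefficient: p = 7p + 1 ⇒ p = - \frac{1}{6}.
Matching constants: q = -7p + 7q - 3 ⇒ q = \frac{11}{36}.
General: u(n) = A·(7)^n - \frac{n}{6} + \frac{11}{36}.
Apply u(0) = -5: A + \frac{11}{36} = -5 ⇒ A = - \frac{191}{36}.
So u(n) = - \frac{191 \cdot 7^{n}}{36} - \frac{n}{6} + \frac{11}{36}.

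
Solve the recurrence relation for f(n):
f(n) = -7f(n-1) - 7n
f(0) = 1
First-order linear with linear forcing.
Homogeneous solution: f_h(n) = A·(-7)^n.
Try particular f_p(n) = pn + q. Substituting:
  pn + q = -7(p(n-1) + q) - 7n.
Matching the n-coefficient: p = -7p - 7 ⇒ p = - \frac{7}{8}.
Matching constants: q = 7p - 7q ⇒ q = - \frac{49}{64}.
General: f(n) = A·(-7)^n - \frac{7 n}{8} - \frac{49}{64}.
Apply f(0) = 1: A - \frac{49}{64} = 1 ⇒ A = \frac{113}{64}.
So f(n) = \frac{113 \left(-7\right)^{n}}{64} - \frac{7 n}{8} - \frac{49}{64}.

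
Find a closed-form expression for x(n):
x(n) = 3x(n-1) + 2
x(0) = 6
First-order linear non-homogeneous.
Homogeneous solution: x_h(n) = A·(3)^n.
Try constant particular solution x_p = K: K = 3K + 2 ⇒ K = -1.
General: x(n) = A·(3)^n - 1.
Apply x(0) = 6: A - 1 = 6 ⇒ A = 7.
So x(n) = 7 \cdot 3^{n} - 1.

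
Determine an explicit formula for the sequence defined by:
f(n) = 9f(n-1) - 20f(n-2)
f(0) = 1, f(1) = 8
Characteristic equation: x² - 9x + 20 = 0, which factors as (x - (4))(x - (5)) = 0.
Roots r₁ = 4, r₂ = 5 (distinct).
General solution: f(n) = A·(4)^n + B·(5)^n.
From f(0) = 1: A + B = 1.
From f(1) = 8: 4A + 5B = 8.
Solving: A = -3, B = 4.
So f(n) = - 3 \cdot 4^{n} + 4 \cdot 5^{n}.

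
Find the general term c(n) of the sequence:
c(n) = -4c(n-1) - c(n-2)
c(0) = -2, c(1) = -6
Characteristic equation: x² + 4x + 1 = 0.
Discriminant Δ = (-4)² + 4·(-1) = 12.
Roots r₁,₂ = (-4 ± √12)/2, so r₁ = -2 + \sqrt{3}, r₂ = -2 - \sqrt{3}.
General solution: c(n) = A·r₁^n + B·r₂^n.
From the initial conditions, A + B = -2 and r₁A + r₂B = -6.
Since r₁ - r₂ = √12: A = (-6 - (-2)r₂)/√12 = - \frac{5 \sqrt{3}}{3} - 1, and B = -2 - A = -1 + \frac{5 \sqrt{3}}{3}.
So c(n) = \left(- \frac{5 \sqrt{3}}{3} - 1\right)\left(-2 + \sqrt{3}\right)^n + \left(-1 + \frac{5 \sqrt{3}}{3}\right)\left(-2 - \sqrt{3}\right)^n.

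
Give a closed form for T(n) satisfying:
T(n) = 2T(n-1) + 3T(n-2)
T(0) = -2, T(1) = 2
Characteristic equation: x² - 2x - 3 = 0, which factors as (x - (3))(x - (-1)) = 0.
Roots r₁ = 3, r₂ = -1 (distinct).
General solution: T(n) = A·(3)^n + B·(-1)^n.
From T(0) = -2: A + B = -2.
From T(1) = 2: 3A - B = 2.
Solving: A = 0, B = -2.
So T(n) = - 2 \left(-1\right)^{n}.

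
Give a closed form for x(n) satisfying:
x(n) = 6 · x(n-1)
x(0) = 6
Pure geometric recurrence with ratio 6.
By induction x(n) = x(0) · (6)^n = 6 \cdot 6^{n}.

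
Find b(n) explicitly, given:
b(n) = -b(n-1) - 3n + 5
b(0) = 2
First-order linear with linear forcing.
Homogeneous solution: b_h(n) = A·(-1)^n.
Try particular b_p(n) = pn + q. Substituting:
  pn + q = -(p(n-1) + q) - 3n + 5.
Matching the n-coefficient: p = -p - 3 ⇒ p = - \frac{3}{2}.
Matching constants: q = p - q + 5 ⇒ q = \frac{7}{4}.
General: b(n) = A·(-1)^n - \frac{3 n}{2} + \frac{7}{4}.
Apply b(0) = 2: A + \frac{7}{4} = 2 ⇒ A = \frac{1}{4}.
So b(n) = \frac{\left(-1\right)^{n}}{4} - \frac{3 n}{2} + \frac{7}{4}.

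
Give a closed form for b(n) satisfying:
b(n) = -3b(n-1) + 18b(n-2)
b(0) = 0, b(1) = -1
Characteristic equation: x² + 3x - 18 = 0, which factors as (x - (3))(x - (-6)) = 0.
Roots r₁ = 3, r₂ = -6 (distinct).
General solution: b(n) = A·(3)^n + B·(-6)^n.
From b(0) = 0: A + B = 0.
From b(1) = -1: 3A - 6B = -1.
Solving: A = - \frac{1}{9}, B = \frac{1}{9}.
So b(n) = \frac{\left(-6\right)^{n}}{9} - \frac{3^{n}}{9}.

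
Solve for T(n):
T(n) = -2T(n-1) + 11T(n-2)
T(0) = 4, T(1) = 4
Characteristic equation: x² + 2x - 11 = 0.
Discriminant Δ = (-2)² + 4·(11) = 48.
Roots r₁,₂ = (-2 ± √48)/2, so r₁ = -1 + 2 \sqrt{3}, r₂ = - 2 \sqrt{3} - 1.
General solution: T(n) = A·r₁^n + B·r₂^n.
From the initial conditions, A + B = 4 and r₁A + r₂B = 4.
Since r₁ - r₂ = √48: A = (4 - (4)r₂)/√48 = \frac{2 \sqrt{3}}{3} + 2, and B = 4 - A = 2 - \frac{2 \sqrt{3}}{3}.
So T(n) = \left(\frac{2 \sqrt{3}}{3} + 2\right)\left(-1 + 2 \sqrt{3}\right)^n + \left(2 - \frac{2 \sqrt{3}}{3}\right)\left(- 2 \sqrt{3} - 1\right)^n.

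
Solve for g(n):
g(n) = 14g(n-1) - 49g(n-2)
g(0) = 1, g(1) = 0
Characteristic equation: x² - 14x + 49 = 0, which is (x - (7))².
Repeated root r = 7.
General solution: g(n) = (A + Bn)·(7)^n.
From g(0) = 1: A = 1.
From g(1) = 0: (A + B)·(7) = 0 ⇒ B = -1.
So g(n) = \left(1 - n\right) \cdot (7)^n.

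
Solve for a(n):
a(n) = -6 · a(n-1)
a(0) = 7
Pure geometric recurrence with ratio -6.
By induction a(n) = a(0) · (-6)^n = 7 \left(-6\right)^{n}.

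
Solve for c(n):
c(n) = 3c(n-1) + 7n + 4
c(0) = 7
First-order linear with linear forcing.
Homogeneous solution: c_h(n) = A·(3)^n.
Try particular c_p(n) = pn + q. Substituting:
  pn + q = 3(p(n-1) + q) + 7n + 4.
Matching the n-coefficient: p = 3p + 7 ⇒ p = - \frac{7}{2}.
Matching constants: q = -3p + 3q + 4 ⇒ q = - \frac{29}{4}.
General: c(n) = A·(3)^n - \frac{7 n}{2} - \frac{29}{4}.
Apply c(0) = 7: A - \frac{29}{4} = 7 ⇒ A = \frac{57}{4}.
So c(n) = \frac{57 \cdot 3^{n}}{4} - \frac{7 n}{2} - \frac{29}{4}.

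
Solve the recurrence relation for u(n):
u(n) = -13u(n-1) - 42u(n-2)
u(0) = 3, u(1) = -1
Characteristic equation: x² + 13x + 42 = 0, which factors as (x - (-7))(x - (-6)) = 0.
Roots r₁ = -7, r₂ = -6 (distinct).
General solution: u(n) = A·(-7)^n + B·(-6)^n.
From u(0) = 3: A + B = 3.
From u(1) = -1: -7A - 6B = -1.
Solving: A = -17, B = 20.
So u(n) = 20 \left(-6\right)^{n} - 17 \left(-7\right)^{n}.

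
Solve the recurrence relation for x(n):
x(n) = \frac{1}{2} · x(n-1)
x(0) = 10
Pure geometric recurrence with ratio \frac{1}{2}.
By induction x(n) = x(0) · (\frac{1}{2})^n = 10 \cdot 2^{- n}.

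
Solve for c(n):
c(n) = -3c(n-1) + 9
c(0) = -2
First-order linear non-homogeneous.
Homogeneous solution: c_h(n) = A·(-3)^n.
Try constant particular solution c_p = K: K = -3K + 9 ⇒ K = \frac{9}{4}.
General: c(n) = A·(-3)^n + \frac{9}{4}.
Apply c(0) = -2: A + \frac{9}{4} = -2 ⇒ A = - \frac{17}{4}.
So c(n) = \frac{9}{4} - \frac{17 \left(-3\right)^{n}}{4}.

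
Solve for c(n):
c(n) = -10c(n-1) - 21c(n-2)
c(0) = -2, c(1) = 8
Characteristic equation: x² + 10x + 21 = 0, which factors as (x - (-3))(x - (-7)) = 0.
Roots r₁ = -3, r₂ = -7 (distinct).
General solution: c(n) = A·(-3)^n + B·(-7)^n.
From c(0) = -2: A + B = -2.
From c(1) = 8: -3A - 7B = 8.
Solving: A = - \frac{3}{2}, B = - \frac{1}{2}.
So c(n) = - \frac{3 \left(-3\right)^{n}}{2} - \frac{\left(-7\right)^{n}}{2}.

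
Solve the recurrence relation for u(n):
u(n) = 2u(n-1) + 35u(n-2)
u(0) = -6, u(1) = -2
Characteristic equation: x² - 2x - 35 = 0, which factors as (x - (7))(x - (-5)) = 0.
Roots r₁ = 7, r₂ = -5 (distinct).
General solution: u(n) = A·(7)^n + B·(-5)^n.
From u(0) = -6: A + B = -6.
From u(1) = -2: 7A - 5B = -2.
Solving: A = - \frac{8}{3}, B = - \frac{10}{3}.
So u(n) = - \frac{10 \left(-5\right)^{n}}{3} - \frac{8 \cdot 7^{n}}{3}.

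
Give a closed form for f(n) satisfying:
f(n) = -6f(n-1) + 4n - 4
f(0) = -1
First-order linear with linear forcing.
Homogeneous solution: f_h(n) = A·(-6)^n.
Try particular f_p(n) = pn + q. Substituting:
  pn + q = -6(p(n-1) + q) + 4n - 4.
Matching the n-coefficient: p = -6p + 4 ⇒ p = \frac{4}{7}.
Matching constants: q = 6p - 6q - 4 ⇒ q = - \frac{4}{49}.
General: f(n) = A·(-6)^n + \frac{4 n}{7} - \frac{4}{49}.
Apply f(0) = -1: A - \frac{4}{49} = -1 ⇒ A = - \frac{45}{49}.
So f(n) = - \frac{45 \left(-6\right)^{n}}{49} + \frac{4 n}{7} - \frac{4}{49}.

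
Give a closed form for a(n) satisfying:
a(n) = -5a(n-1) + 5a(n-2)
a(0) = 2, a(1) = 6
Characteristic equation: x² + 5x - 5 = 0.
Discriminant Δ = (-5)² + 4·(5) = 45.
Roots r₁,₂ = (-5 ± √45)/2, so r₁ = - \frac{5}{2} + \frac{3 \sqrt{5}}{2}, r₂ = - \frac{3 \sqrt{5}}{2} - \frac{5}{2}.
General solution: a(n) = A·r₁^n + B·r₂^n.
From the initial conditions, A + B = 2 and r₁A + r₂B = 6.
Since r₁ - r₂ = √45: A = (6 - (2)r₂)/√45 = 1 + \frac{11 \sqrt{5}}{15}, and B = 2 - A = 1 - \frac{11 \sqrt{5}}{15}.
So a(n) = \left(1 + \frac{11 \sqrt{5}}{15}\right)\left(- \frac{5}{2} + \frac{3 \sqrt{5}}{2}\right)^n + \left(1 - \frac{11 \sqrt{5}}{15}\right)\left(- \frac{3 \sqrt{5}}{2} - \frac{5}{2}\right)^n.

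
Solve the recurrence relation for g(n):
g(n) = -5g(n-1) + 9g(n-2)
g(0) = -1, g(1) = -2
Characteristic equation: x² + 5x - 9 = 0.
Discriminant Δ = (-5)² + 4·(9) = 61.
Roots r₁,₂ = (-5 ± √61)/2, so r₁ = - \frac{5}{2} + \frac{\sqrt{61}}{2}, r₂ = - \frac{\sqrt{61}}{2} - \frac{5}{2}.
General solution: g(n) = A·r₁^n + B·r₂^n.
From the initial conditions, A + B = -1 and r₁A + r₂B = -2.
Since r₁ - r₂ = √61: A = (-2 - (-1)r₂)/√61 = - \frac{9 \sqrt{61}}{122} - \frac{1}{2}, and B = -1 - A = - \frac{1}{2} + \frac{9 \sqrt{61}}{122}.
So g(n) = \left(- \frac{9 \sqrt{61}}{122} - \frac{1}{2}\right)\left(- \frac{5}{2} + \frac{\sqrt{61}}{2}\right)^n + \left(- \frac{1}{2} + \frac{9 \sqrt{61}}{122}\right)\left(- \frac{\sqrt{61}}{2} - \frac{5}{2}\right)^n.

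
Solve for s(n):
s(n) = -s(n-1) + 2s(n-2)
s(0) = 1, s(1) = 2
Characteristic equation: x² + x - 2 = 0, which factors as (x - (1))(x - (-2)) = 0.
Roots r₁ = 1, r₂ = -2 (distinct).
General solution: s(n) = A·(1)^n + B·(-2)^n.
From s(0) = 1: A + B = 1.
From s(1) = 2: A - 2B = 2.
Solving: A = \frac{4}{3}, B = - \frac{1}{3}.
So s(n) = \frac{4}{3} - \frac{\left(-2\right)^{n}}{3}.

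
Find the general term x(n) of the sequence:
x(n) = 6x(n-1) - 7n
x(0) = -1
First-order linear with linear forcing.
Homogeneous solution: x_h(n) = A·(6)^n.
Try particular x_p(n) = pn + q. Substituting:
  pn + q = 6(p(n-1) + q) - 7n.
Matching the n-coefficient: p = 6p - 7 ⇒ p = \frac{7}{5}.
Matching constants: q = -6p + 6q ⇒ q = \frac{42}{25}.
General: x(n) = A·(6)^n + \frac{7 n}{5} + \frac{42}{25}.
Apply x(0) = -1: A + \frac{42}{25} = -1 ⇒ A = - \frac{67}{25}.
So x(n) = - \frac{67 \cdot 6^{n}}{25} + \frac{7 n}{5} + \frac{42}{25}.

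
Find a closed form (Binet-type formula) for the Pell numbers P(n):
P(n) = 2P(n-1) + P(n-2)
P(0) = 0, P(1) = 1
This is the Pell sequence.
Characteristic equation: x² - 2x - 1 = 0; roots r₁ = 1 + \sqrt{2}, r₂ = 1 - \sqrt{2}.
General: P(n) = A·r₁^n + B·r₂^n. Solving with P(0)=0, P(1)=1 gives A = \frac{\sqrt{2}}{4}, B = - \frac{\sqrt{2}}{4}.
So P(n) = \frac{\sqrt{2} \left(- \left(1 - \sqrt{2}\right)^{n} + \left(1 + \sqrt{2}\right)^{n}\right)}{4}.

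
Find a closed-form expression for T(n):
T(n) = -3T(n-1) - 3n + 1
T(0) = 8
First-order linear with linear forcing.
Homogeneous solution: T_h(n) = A·(-3)^n.
Try particular T_p(n) = pn + q. Substituting:
  pn + q = -3(p(n-1) + q) - 3n + 1.
Matching the n-coefficient: p = -3p - 3 ⇒ p = - \frac{3}{4}.
Matching constants: q = 3p - 3q + 1 ⇒ q = - \frac{5}{16}.
General: T(n) = A·(-3)^n - \frac{3 n}{4} - \frac{5}{16}.
Apply T(0) = 8: A - \frac{5}{16} = 8 ⇒ A = \frac{133}{16}.
So T(n) = \frac{133 \left(-3\right)^{n}}{16} - \frac{3 n}{4} - \frac{5}{16}.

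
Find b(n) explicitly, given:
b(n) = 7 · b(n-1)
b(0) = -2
Pure geometric recurrence with ratio 7.
By induction b(n) = b(0) · (7)^n = - 2 \cdot 7^{n}.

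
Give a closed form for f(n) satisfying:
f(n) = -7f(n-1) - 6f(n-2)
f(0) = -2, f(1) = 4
Characteristic equation: x² + 7x + 6 = 0, which factors as (x - (-6))(x - (-1)) = 0.
Roots r₁ = -6, r₂ = -1 (distinct).
General solution: f(n) = A·(-6)^n + B·(-1)^n.
From f(0) = -2: A + B = -2.
From f(1) = 4: -6A - B = 4.
Solving: A = - \frac{2}{5}, B = - \frac{8}{5}.
So f(n) = - \frac{8 \left(-1\right)^{n}}{5} - \frac{2 \left(-6\right)^{n}}{5}.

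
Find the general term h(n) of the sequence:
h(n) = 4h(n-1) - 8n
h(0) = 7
First-order linear with linear forcing.
Homogeneous solution: h_h(n) = A·(4)^n.
Try particular h_p(n) = pn + q. Substituting:
  pn + q = 4(p(n-1) + q) - 8n.
Matching the n-coefficient: p = 4p - 8 ⇒ p = \frac{8}{3}.
Matching constants: q = -4p + 4q ⇒ q = \frac{32}{9}.
General: h(n) = A·(4)^n + \frac{8 n}{3} + \frac{32}{9}.
Apply h(0) = 7: A + \frac{32}{9} = 7 ⇒ A = \frac{31}{9}.
So h(n) = \frac{31 \cdot 4^{n}}{9} + \frac{8 n}{3} + \frac{32}{9}.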